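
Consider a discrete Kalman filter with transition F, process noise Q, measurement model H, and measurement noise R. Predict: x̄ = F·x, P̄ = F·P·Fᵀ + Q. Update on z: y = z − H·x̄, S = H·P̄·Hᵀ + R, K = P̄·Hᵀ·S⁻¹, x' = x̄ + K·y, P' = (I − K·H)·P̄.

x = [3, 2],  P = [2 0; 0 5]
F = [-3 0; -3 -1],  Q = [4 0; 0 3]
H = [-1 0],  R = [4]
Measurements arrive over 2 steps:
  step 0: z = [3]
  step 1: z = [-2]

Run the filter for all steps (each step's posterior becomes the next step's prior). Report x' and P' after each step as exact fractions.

step 0: x̄ = F·x = [-9, -11]
step 0: P̄ = F·P·Fᵀ + Q = [22 18; 18 26]
step 0: y = z − H·x̄ = [-6]
step 0: S = H·P̄·Hᵀ + R = [26]
step 0: K = P̄·Hᵀ·S⁻¹ = [-11/13; -9/13]
step 0: x' = x̄ + K·y = [-51/13, -89/13]
step 0: P' = (I − K·H)·P̄ = [44/13 36/13; 36/13 176/13]
step 1: x̄ = F·x = [153/13, 242/13]
step 1: P̄ = F·P·Fᵀ + Q = [448/13 504/13; 504/13 827/13]
step 1: y = z − H·x̄ = [127/13]
step 1: S = H·P̄·Hᵀ + R = [500/13]
step 1: K = P̄·Hᵀ·S⁻¹ = [-112/125; -126/125]
step 1: x' = x̄ + K·y = [377/125, 1096/125]
step 1: P' = (I − K·H)·P̄ = [448/125 504/125; 504/125 3067/125]

step 0: x' = [-51/13, -89/13], P' = [44/13 36/13; 36/13 176/13]
step 1: x' = [377/125, 1096/125], P' = [448/125 504/125; 504/125 3067/125]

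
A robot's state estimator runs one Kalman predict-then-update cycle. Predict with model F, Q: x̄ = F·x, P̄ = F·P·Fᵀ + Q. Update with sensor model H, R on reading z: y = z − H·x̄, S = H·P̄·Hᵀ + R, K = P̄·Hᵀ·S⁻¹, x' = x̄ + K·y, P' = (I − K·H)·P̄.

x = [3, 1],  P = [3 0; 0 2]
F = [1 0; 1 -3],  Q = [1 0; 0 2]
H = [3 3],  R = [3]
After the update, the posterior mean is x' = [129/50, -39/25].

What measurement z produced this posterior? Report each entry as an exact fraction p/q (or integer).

x̄ = F·x = [3, 0]
P̄ = F·P·Fᵀ + Q = [4 3; 3 23]
S = H·P̄·Hᵀ + R = [300]
K = P̄·Hᵀ·S⁻¹ = [7/100; 13/50]
x' − x̄ = [-21/50, -39/25] = K·y
y = (KᵀK)⁻¹·Kᵀ·(x' − x̄) = [-6]
z = y + H·x̄ = [-6] + [9] = [3]

z = [3]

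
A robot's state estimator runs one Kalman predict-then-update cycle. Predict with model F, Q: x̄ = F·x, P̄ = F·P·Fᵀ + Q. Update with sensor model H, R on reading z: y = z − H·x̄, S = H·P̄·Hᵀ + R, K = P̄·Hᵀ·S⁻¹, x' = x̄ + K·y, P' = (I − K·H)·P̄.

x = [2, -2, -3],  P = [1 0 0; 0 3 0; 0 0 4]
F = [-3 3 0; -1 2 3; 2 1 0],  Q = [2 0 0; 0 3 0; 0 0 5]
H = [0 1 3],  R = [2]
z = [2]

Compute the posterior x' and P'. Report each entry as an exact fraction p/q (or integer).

x' = [-317/31, -1043/93, 406/93]
P' = [1028/31 331/31 -107/31; 331/31 2788/93 -908/93; -107/31 -908/93 316/93]

x̄ = F·x = [-12, -15, 2]
P̄ = F·P·Fᵀ + Q = [38 21 3; 21 52 4; 3 4 12]
y = z − H·x̄ = [11]
S = H·P̄·Hᵀ + R = [186]
K = P̄·Hᵀ·S⁻¹ = [5/31; 32/93; 20/93]
x' = x̄ + K·y = [-317/31, -1043/93, 406/93]
P' = (I − K·H)·P̄ = [1028/31 331/31 -107/31; 331/31 2788/93 -908/93; -107/31 -908/93 316/93]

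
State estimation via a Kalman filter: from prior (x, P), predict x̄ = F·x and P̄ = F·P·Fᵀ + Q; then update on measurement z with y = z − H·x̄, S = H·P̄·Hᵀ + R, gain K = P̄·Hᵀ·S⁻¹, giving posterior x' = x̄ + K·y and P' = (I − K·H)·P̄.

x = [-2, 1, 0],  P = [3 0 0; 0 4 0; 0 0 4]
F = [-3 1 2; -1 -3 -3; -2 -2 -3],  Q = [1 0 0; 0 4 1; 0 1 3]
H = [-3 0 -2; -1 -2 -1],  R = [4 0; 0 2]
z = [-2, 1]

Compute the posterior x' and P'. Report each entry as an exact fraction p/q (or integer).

x' = [38750/51061, -178911/204244, -3645/102122]
P' = [132428/51061 3366/51061 -162732/51061; 3366/51061 125079/204244 -42325/102122; -162732/51061 -42325/102122 240729/51061]

x̄ = F·x = [7, -1, 2]
P̄ = F·P·Fᵀ + Q = [48 -27 -14; -27 79 67; -14 67 67]
y = z − H·x̄ = [23, 8]
S = H·P̄·Hᵀ + R = [536 314; 314 565]
K = P̄·Hᵀ·S⁻¹ = [-17955/51061 11786/51061; 32227/204244 -44743/102122; 3369/102122 -17836/51061]
x' = x̄ + K·y = [38750/51061, -178911/204244, -3645/102122]
P' = (I − K·H)·P̄ = [132428/51061 3366/51061 -162732/51061; 3366/51061 125079/204244 -42325/102122; -162732/51061 -42325/102122 240729/51061]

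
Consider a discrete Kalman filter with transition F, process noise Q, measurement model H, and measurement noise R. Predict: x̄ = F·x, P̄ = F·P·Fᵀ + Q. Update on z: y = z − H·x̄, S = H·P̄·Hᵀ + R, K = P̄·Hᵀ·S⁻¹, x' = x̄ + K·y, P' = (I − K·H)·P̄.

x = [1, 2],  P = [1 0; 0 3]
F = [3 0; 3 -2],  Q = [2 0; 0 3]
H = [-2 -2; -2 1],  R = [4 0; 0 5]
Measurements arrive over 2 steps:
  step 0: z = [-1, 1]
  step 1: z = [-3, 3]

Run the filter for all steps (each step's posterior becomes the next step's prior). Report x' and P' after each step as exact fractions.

step 0: x̄ = F·x = [3, -1]
step 0: P̄ = F·P·Fᵀ + Q = [11 9; 9 24]
step 0: y = z − H·x̄ = [3, 8]
step 0: S = H·P̄·Hᵀ + R = [216 14; 14 37]
step 0: K = P̄·Hᵀ·S⁻¹ = [-649/3898 -562/1949; -1263/3898 555/1949]
step 0: x' = x̄ + K·y = [755/3898, 1193/3898]
step 0: P' = (I − K·H)·P̄ = [1153/1949 -504/1949; -504/1949 1767/1949]
step 1: x̄ = F·x = [2265/3898, -121/3898]
step 1: P̄ = F·P·Fᵀ + Q = [14275/1949 13401/1949; 13401/1949 29340/1949]
step 1: y = z − H·x̄ = [-3703/1949, 16345/3898]
step 1: S = H·P̄·Hᵀ + R = [289464/1949 25222/1949; 25222/1949 42581/1949]
step 1: K = P̄·Hᵀ·S⁻¹ = [-506633/2998850 -383402/1499425; -950211/2998850 370791/1499425]
step 1: x' = x̄ + K·y = [-255117/1499425, 4821847/2998850]
step 1: P' = (I − K·H)·P̄ = [807881/1499425 -301248/1499425; -301248/1499425 1251459/1499425]

step 0: x' = [755/3898, 1193/3898], P' = [1153/1949 -504/1949; -504/1949 1767/1949]
step 1: x' = [-255117/1499425, 4821847/2998850], P' = [807881/1499425 -301248/1499425; -301248/1499425 1251459/1499425]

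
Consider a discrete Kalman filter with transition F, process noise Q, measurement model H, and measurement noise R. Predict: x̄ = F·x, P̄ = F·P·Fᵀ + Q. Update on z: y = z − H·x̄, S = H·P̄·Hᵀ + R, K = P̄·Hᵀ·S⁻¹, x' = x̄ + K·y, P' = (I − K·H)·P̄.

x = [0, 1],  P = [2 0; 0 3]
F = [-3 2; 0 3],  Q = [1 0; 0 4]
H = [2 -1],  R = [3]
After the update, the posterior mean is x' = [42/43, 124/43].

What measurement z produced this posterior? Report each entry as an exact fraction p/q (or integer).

z = [-1]

x̄ = F·x = [2, 3]
P̄ = F·P·Fᵀ + Q = [31 18; 18 31]
S = H·P̄·Hᵀ + R = [86]
K = P̄·Hᵀ·S⁻¹ = [22/43; 5/86]
x' − x̄ = [-44/43, -5/43] = K·y
y = (KᵀK)⁻¹·Kᵀ·(x' − x̄) = [-2]
z = y + H·x̄ = [-2] + [1] = [-1]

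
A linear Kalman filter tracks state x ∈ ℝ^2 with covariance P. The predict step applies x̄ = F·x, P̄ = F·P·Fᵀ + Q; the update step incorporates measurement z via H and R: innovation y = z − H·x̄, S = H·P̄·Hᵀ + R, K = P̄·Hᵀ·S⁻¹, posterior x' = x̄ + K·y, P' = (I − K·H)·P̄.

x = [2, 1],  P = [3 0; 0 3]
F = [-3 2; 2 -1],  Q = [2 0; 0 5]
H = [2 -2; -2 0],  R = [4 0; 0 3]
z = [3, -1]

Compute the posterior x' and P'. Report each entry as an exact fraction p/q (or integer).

x̄ = F·x = [-4, 3]
P̄ = F·P·Fᵀ + Q = [41 -24; -24 20]
y = z − H·x̄ = [17, -9]
S = H·P̄·Hᵀ + R = [440 -260; -260 167]
K = P̄·Hᵀ·S⁻¹ = [13/196 -19/49; -277/735 -44/147]
x' = x̄ + K·y = [121/196, -524/735]
P' = (I − K·H)·P̄ = [57/98 22/49; 22/49 884/735]

x' = [121/196, -524/735]
P' = [57/98 22/49; 22/49 884/735]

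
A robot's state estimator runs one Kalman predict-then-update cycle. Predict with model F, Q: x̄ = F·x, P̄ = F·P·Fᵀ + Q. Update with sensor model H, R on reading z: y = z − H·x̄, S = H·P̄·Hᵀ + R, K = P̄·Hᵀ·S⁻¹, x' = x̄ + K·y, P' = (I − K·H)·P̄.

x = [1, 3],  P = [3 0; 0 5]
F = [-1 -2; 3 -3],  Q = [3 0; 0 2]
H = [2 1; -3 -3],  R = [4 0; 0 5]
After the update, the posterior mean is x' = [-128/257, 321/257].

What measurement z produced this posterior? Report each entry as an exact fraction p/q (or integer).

x̄ = F·x = [-7, -6]
P̄ = F·P·Fᵀ + Q = [26 21; 21 74]
S = H·P̄·Hᵀ + R = [266 -567; -567 1283]
K = P̄·Hᵀ·S⁻¹ = [13712/19789 555/2827; -12767/19789 -1434/2827]
x' − x̄ = [1671/257, 1863/257] = K·y
y = (KᵀK)⁻¹·Kᵀ·(x' − x̄) = [21, -41]
z = y + H·x̄ = [21, -41] + [-20, 39] = [1, -2]

z = [1, -2]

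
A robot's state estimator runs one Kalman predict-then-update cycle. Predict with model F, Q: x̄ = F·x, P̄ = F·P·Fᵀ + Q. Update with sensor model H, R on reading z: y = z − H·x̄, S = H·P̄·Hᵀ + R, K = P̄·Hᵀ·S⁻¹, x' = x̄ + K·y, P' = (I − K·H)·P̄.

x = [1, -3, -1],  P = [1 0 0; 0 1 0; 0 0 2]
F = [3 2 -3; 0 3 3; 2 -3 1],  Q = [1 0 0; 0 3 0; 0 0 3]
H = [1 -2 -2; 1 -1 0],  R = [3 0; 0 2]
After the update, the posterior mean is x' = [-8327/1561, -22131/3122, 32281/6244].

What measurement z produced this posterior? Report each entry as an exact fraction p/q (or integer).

z = [-1, 1]

x̄ = F·x = [0, -12, 10]
P̄ = F·P·Fᵀ + Q = [32 -12 -6; -12 30 -3; -6 -3 18]
S = H·P̄·Hᵀ + R = [275 134; 134 88]
K = P̄·Hᵀ·S⁻¹ = [22/1561 747/1561; -45/1561 -1353/3122; -1383/3122 3999/6244]
x' − x̄ = [-8327/1561, 15333/3122, -30159/6244] = K·y
y = (KᵀK)⁻¹·Kᵀ·(x' − x̄) = [-5, -11]
z = y + H·x̄ = [-5, -11] + [4, 12] = [-1, 1]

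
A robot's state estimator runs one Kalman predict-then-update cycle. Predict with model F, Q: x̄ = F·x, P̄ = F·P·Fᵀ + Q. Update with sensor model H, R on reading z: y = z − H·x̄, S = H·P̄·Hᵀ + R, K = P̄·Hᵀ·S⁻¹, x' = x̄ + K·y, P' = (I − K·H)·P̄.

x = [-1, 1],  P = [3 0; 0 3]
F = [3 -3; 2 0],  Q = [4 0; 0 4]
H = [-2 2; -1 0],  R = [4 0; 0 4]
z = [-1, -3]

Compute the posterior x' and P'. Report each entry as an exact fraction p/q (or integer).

x̄ = F·x = [-6, -2]
P̄ = F·P·Fᵀ + Q = [58 18; 18 16]
y = z − H·x̄ = [-9, -9]
S = H·P̄·Hᵀ + R = [156 80; 80 62]
K = P̄·Hᵀ·S⁻¹ = [-40/409 -331/409; 149/409 -311/409]
x' = x̄ + K·y = [885/409, 640/409]
P' = (I − K·H)·P̄ = [1324/409 1244/409; 1244/409 1542/409]

x' = [885/409, 640/409]
P' = [1324/409 1244/409; 1244/409 1542/409]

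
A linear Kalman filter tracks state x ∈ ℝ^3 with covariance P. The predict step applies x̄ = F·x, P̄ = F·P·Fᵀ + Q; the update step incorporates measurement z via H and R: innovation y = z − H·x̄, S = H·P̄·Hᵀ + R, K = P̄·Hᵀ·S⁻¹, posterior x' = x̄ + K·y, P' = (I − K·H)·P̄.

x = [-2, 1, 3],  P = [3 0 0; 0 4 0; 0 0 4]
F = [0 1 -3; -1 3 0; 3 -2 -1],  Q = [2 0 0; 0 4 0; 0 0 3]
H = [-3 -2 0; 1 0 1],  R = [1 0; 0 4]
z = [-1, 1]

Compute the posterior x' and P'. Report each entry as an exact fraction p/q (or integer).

x' = [1831/7883, 2435/15766, -178/7883]
P' = [40717/15766 -119355/31532 -23147/15766; -119355/31532 365417/63064 66741/31532; -23147/15766 66741/31532 65861/15766]

x̄ = F·x = [-8, 5, -11]
P̄ = F·P·Fᵀ + Q = [42 12 4; 12 43 -33; 4 -33 50]
y = z − H·x̄ = [-15, 20]
S = H·P̄·Hᵀ + R = [695 -96; -96 104]
K = P̄·Hᵀ·S⁻¹ = [-1398/7883 8785/31532; -1838/7883 -26307/63064; 1350/7883 21357/31532]
x' = x̄ + K·y = [1831/7883, 2435/15766, -178/7883]
P' = (I − K·H)·P̄ = [40717/15766 -119355/31532 -23147/15766; -119355/31532 365417/63064 66741/31532; -23147/15766 66741/31532 65861/15766]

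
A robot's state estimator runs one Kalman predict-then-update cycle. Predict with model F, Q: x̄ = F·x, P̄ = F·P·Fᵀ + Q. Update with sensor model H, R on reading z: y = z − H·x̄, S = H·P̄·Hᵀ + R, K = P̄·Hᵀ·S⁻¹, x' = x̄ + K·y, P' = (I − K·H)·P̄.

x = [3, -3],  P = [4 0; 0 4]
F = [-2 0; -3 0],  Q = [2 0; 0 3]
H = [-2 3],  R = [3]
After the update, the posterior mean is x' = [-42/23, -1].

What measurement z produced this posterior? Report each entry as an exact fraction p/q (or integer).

x̄ = F·x = [-6, -9]
P̄ = F·P·Fᵀ + Q = [18 24; 24 39]
S = H·P̄·Hᵀ + R = [138]
K = P̄·Hᵀ·S⁻¹ = [6/23; 1/2]
x' − x̄ = [96/23, 8] = K·y
y = (KᵀK)⁻¹·Kᵀ·(x' − x̄) = [16]
z = y + H·x̄ = [16] + [-15] = [1]

z = [1]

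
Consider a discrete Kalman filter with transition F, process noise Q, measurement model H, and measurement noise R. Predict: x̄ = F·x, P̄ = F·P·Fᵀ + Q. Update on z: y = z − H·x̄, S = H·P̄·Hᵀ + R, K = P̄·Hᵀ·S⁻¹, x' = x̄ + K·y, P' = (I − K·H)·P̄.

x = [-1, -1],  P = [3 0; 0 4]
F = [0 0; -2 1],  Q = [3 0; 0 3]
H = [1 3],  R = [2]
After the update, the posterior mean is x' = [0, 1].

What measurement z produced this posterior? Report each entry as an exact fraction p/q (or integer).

z = [3]

x̄ = F·x = [0, 1]
P̄ = F·P·Fᵀ + Q = [3 0; 0 19]
S = H·P̄·Hᵀ + R = [176]
K = P̄·Hᵀ·S⁻¹ = [3/176; 57/176]
x' − x̄ = [0, 0] = K·y
y = (KᵀK)⁻¹·Kᵀ·(x' − x̄) = [0]
z = y + H·x̄ = [0] + [3] = [3]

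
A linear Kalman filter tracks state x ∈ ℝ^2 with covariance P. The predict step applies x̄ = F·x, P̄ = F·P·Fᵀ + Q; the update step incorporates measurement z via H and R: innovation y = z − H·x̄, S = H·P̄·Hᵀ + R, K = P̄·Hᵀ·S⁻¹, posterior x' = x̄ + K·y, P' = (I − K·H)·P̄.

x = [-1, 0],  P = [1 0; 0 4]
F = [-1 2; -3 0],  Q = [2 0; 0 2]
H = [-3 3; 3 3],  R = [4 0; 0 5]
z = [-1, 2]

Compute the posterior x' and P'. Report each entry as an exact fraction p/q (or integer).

x' = [8459/16799, 3867/16799]
P' = [4145/16799 465/16799; 465/16799 4105/16799]

x̄ = F·x = [1, 3]
P̄ = F·P·Fᵀ + Q = [19 3; 3 11]
y = z − H·x̄ = [-7, -10]
S = H·P̄·Hᵀ + R = [220 -72; -72 329]
K = P̄·Hᵀ·S⁻¹ = [-2760/16799 2766/16799; 2730/16799 2742/16799]
x' = x̄ + K·y = [8459/16799, 3867/16799]
P' = (I − K·H)·P̄ = [4145/16799 465/16799; 465/16799 4105/16799]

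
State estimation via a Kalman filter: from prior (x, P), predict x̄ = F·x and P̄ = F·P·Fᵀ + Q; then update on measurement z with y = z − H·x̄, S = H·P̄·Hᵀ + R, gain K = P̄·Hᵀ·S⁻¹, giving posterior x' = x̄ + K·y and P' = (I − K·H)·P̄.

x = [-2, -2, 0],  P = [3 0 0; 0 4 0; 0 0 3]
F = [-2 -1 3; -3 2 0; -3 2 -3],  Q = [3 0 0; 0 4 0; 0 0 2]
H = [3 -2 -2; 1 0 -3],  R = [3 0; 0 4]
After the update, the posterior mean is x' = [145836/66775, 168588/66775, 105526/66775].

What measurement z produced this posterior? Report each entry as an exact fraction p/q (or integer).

z = [-2, -2]

x̄ = F·x = [6, 2, 2]
P̄ = F·P·Fᵀ + Q = [46 10 -17; 10 47 43; -17 43 72]
S = H·P̄·Hᵀ + R = [1321 995; 995 800]
K = P̄·Hᵀ·S⁻¹ = [5017/13355 -23103/66775; -319/13355 -7949/66775; 1407/13355 -28198/66775]
x' − x̄ = [-254814/66775, 35038/66775, -28024/66775] = K·y
y = (KᵀK)⁻¹·Kᵀ·(x' − x̄) = [-12, -2]
z = y + H·x̄ = [-12, -2] + [10, 0] = [-2, -2]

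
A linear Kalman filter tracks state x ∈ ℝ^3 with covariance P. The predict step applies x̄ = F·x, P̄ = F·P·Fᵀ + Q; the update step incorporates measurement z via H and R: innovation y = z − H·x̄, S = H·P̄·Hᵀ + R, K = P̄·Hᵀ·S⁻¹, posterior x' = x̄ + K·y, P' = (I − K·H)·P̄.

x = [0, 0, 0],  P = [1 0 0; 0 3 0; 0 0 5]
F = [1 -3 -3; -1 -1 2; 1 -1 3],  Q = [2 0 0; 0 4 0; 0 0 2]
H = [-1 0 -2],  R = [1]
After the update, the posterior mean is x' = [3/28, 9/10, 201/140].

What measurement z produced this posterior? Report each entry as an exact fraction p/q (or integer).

x̄ = F·x = [0, 0, 0]
P̄ = F·P·Fᵀ + Q = [75 -22 -35; -22 28 32; -35 32 51]
S = H·P̄·Hᵀ + R = [140]
K = P̄·Hᵀ·S⁻¹ = [-1/28; -3/10; -67/140]
x' − x̄ = [3/28, 9/10, 201/140] = K·y
y = (KᵀK)⁻¹·Kᵀ·(x' − x̄) = [-3]
z = y + H·x̄ = [-3] + [0] = [-3]

z = [-3]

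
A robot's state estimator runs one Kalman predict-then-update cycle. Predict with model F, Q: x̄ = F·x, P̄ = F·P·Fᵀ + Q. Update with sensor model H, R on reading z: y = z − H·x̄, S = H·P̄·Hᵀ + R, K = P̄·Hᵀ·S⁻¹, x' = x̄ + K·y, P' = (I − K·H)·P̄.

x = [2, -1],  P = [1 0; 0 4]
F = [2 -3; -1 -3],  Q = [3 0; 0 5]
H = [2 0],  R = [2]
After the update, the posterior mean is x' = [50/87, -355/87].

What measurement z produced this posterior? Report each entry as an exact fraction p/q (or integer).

z = [1]

x̄ = F·x = [7, 1]
P̄ = F·P·Fᵀ + Q = [43 34; 34 42]
S = H·P̄·Hᵀ + R = [174]
K = P̄·Hᵀ·S⁻¹ = [43/87; 34/87]
x' − x̄ = [-559/87, -442/87] = K·y
y = (KᵀK)⁻¹·Kᵀ·(x' − x̄) = [-13]
z = y + H·x̄ = [-13] + [14] = [1]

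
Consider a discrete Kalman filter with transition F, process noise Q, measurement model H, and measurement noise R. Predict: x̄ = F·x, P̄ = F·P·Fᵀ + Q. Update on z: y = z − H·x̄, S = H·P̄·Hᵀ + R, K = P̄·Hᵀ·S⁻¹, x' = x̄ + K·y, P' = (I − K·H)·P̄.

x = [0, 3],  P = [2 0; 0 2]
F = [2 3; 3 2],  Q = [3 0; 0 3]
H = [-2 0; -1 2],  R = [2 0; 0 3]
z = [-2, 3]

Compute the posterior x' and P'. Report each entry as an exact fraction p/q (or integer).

x̄ = F·x = [9, 6]
P̄ = F·P·Fᵀ + Q = [29 24; 24 29]
y = z − H·x̄ = [16, 0]
S = H·P̄·Hᵀ + R = [118 -38; -38 52]
K = P̄·Hᵀ·S⁻¹ = [-1147/2346 19/2346; -301/1173 547/1173]
x' = x̄ + K·y = [1381/1173, 2222/1173]
P' = (I − K·H)·P̄ = [1147/2346 301/1173; 301/1173 971/1173]

x' = [1381/1173, 2222/1173]
P' = [1147/2346 301/1173; 301/1173 971/1173]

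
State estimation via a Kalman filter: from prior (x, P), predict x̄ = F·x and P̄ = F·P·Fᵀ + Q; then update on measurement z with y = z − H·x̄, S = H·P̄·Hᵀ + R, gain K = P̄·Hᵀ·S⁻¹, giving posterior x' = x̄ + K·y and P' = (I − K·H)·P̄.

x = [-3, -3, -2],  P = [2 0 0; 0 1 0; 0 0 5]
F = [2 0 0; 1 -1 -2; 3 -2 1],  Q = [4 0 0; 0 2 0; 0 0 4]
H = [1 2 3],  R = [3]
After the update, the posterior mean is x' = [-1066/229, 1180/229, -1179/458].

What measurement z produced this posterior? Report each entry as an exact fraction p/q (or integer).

x̄ = F·x = [-6, 4, -5]
P̄ = F·P·Fᵀ + Q = [12 4 12; 4 25 -2; 12 -2 31]
S = H·P̄·Hᵀ + R = [458]
K = P̄·Hᵀ·S⁻¹ = [28/229; 24/229; 101/458]
x' − x̄ = [308/229, 264/229, 1111/458] = K·y
y = (KᵀK)⁻¹·Kᵀ·(x' − x̄) = [11]
z = y + H·x̄ = [11] + [-13] = [-2]

z = [-2]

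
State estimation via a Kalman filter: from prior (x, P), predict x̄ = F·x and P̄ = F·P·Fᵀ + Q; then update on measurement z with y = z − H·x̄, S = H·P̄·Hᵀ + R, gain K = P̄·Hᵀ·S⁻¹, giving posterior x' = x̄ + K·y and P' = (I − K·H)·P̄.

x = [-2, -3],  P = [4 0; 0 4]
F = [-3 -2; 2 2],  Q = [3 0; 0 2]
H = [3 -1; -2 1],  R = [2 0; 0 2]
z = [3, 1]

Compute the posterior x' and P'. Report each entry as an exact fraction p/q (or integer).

x' = [139/264, -23/1320]
P' = [65/132 127/132; 127/132 1789/660]

x̄ = F·x = [12, -10]
P̄ = F·P·Fᵀ + Q = [55 -40; -40 34]
y = z − H·x̄ = [-43, 35]
S = H·P̄·Hᵀ + R = [771 -564; -564 416]
K = P̄·Hᵀ·S⁻¹ = [17/66 -1/88; 29/330 173/440]
x' = x̄ + K·y = [139/264, -23/1320]
P' = (I − K·H)·P̄ = [65/132 127/132; 127/132 1789/660]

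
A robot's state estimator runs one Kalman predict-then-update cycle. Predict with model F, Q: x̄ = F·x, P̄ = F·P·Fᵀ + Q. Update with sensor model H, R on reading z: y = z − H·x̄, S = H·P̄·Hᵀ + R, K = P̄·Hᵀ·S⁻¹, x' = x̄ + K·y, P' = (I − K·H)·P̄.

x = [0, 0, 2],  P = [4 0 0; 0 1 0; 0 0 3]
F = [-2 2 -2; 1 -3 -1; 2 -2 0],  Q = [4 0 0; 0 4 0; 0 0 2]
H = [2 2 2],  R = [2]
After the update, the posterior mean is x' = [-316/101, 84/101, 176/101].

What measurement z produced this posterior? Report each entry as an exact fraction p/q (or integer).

z = [-1]

x̄ = F·x = [-4, -2, 0]
P̄ = F·P·Fᵀ + Q = [36 -8 -20; -8 20 14; -20 14 22]
S = H·P̄·Hᵀ + R = [202]
K = P̄·Hᵀ·S⁻¹ = [8/101; 26/101; 16/101]
x' − x̄ = [88/101, 286/101, 176/101] = K·y
y = (KᵀK)⁻¹·Kᵀ·(x' − x̄) = [11]
z = y + H·x̄ = [11] + [-12] = [-1]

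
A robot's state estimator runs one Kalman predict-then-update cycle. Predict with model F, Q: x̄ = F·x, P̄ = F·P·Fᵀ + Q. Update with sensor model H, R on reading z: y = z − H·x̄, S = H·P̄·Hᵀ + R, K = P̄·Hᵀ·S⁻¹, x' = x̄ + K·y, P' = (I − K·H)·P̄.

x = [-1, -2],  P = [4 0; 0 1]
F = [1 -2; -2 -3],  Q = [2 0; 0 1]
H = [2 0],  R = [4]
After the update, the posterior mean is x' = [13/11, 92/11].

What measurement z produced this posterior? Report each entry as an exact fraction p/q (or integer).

x̄ = F·x = [3, 8]
P̄ = F·P·Fᵀ + Q = [10 -2; -2 26]
S = H·P̄·Hᵀ + R = [44]
K = P̄·Hᵀ·S⁻¹ = [5/11; -1/11]
x' − x̄ = [-20/11, 4/11] = K·y
y = (KᵀK)⁻¹·Kᵀ·(x' − x̄) = [-4]
z = y + H·x̄ = [-4] + [6] = [2]

z = [2]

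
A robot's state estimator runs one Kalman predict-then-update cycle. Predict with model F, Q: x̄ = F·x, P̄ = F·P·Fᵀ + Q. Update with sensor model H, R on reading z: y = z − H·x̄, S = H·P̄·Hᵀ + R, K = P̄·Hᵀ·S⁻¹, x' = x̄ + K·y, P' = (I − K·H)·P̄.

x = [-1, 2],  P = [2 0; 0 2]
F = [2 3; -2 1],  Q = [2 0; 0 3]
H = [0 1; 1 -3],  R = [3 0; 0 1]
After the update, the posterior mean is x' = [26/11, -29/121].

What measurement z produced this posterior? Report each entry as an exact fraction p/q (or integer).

x̄ = F·x = [4, 4]
P̄ = F·P·Fᵀ + Q = [28 -2; -2 13]
S = H·P̄·Hᵀ + R = [16 -41; -41 158]
K = P̄·Hᵀ·S⁻¹ = [14/11 6/11; 373/847 -123/847]
x' − x̄ = [-18/11, -513/121] = K·y
y = (KᵀK)⁻¹·Kᵀ·(x' − x̄) = [-6, 11]
z = y + H·x̄ = [-6, 11] + [4, -8] = [-2, 3]

z = [-2, 3]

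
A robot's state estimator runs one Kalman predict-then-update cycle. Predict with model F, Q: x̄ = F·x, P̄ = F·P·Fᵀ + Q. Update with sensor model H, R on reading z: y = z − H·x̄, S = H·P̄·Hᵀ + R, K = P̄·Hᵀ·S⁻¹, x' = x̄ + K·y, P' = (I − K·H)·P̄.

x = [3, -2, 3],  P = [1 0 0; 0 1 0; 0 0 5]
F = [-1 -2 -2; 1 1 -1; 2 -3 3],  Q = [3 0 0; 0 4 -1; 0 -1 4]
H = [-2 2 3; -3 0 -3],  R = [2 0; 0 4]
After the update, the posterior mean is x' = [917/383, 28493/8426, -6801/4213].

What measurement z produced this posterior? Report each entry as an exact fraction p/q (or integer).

z = [-3, -2]

x̄ = F·x = [-5, -2, 21]
P̄ = F·P·Fᵀ + Q = [28 7 -26; 7 11 -17; -26 -17 62]
S = H·P̄·Hᵀ + R = [768 -252; -252 346]
K = P̄·Hᵀ·S⁻¹ = [-163/766 -66/383; -3659/101112 1017/16852; 1807/8426 -657/4213]
x' − x̄ = [2832/383, 45345/8426, -95274/4213] = K·y
y = (KᵀK)⁻¹·Kᵀ·(x' − x̄) = [-72, 46]
z = y + H·x̄ = [-72, 46] + [69, -48] = [-3, -2]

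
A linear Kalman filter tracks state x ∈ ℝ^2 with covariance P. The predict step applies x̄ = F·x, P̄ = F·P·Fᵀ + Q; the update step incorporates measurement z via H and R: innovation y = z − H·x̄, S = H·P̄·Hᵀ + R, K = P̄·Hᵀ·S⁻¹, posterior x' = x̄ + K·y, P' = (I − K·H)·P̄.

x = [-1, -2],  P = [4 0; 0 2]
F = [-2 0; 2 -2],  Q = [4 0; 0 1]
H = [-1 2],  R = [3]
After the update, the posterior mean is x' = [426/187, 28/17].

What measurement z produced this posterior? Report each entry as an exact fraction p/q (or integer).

z = [1]

x̄ = F·x = [2, 2]
P̄ = F·P·Fᵀ + Q = [20 -16; -16 25]
S = H·P̄·Hᵀ + R = [187]
K = P̄·Hᵀ·S⁻¹ = [-52/187; 6/17]
x' − x̄ = [52/187, -6/17] = K·y
y = (KᵀK)⁻¹·Kᵀ·(x' − x̄) = [-1]
z = y + H·x̄ = [-1] + [2] = [1]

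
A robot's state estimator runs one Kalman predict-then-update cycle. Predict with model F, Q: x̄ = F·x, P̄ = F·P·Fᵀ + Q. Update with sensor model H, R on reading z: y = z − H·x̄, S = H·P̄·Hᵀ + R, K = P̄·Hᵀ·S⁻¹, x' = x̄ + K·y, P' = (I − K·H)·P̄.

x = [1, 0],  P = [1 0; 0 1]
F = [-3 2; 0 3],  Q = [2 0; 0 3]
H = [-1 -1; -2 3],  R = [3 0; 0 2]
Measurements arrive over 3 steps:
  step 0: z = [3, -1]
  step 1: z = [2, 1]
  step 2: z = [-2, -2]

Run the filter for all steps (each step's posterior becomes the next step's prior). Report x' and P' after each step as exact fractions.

step 0: x̄ = F·x = [-3, 0]
step 0: P̄ = F·P·Fᵀ + Q = [15 6; 6 12]
step 0: y = z − H·x̄ = [0, -7]
step 0: S = H·P̄·Hᵀ + R = [42 -12; -12 98]
step 0: K = P̄·Hᵀ·S⁻¹ = [-367/662 -63/331; -123/331 66/331]
step 0: x' = x̄ + K·y = [-552/331, -462/331]
step 0: P' = (I − K·H)·P̄ = [711/662 195/331; 195/331 174/331]
step 1: x̄ = F·x = [732/331, -1386/331]
step 1: P̄ = F·P·Fᵀ + Q = [4435/662 -711/331; -711/331 2559/331]
step 1: y = z − H·x̄ = [8/331, 5953/331]
step 1: S = H·P̄·Hᵀ + R = [8695/662 -2531/331; -2531/331 41095/331]
step 1: K = P̄·Hᵀ·S⁻¹ = [-474521/1040813 -195573/1040813; -319722/1040813 210759/1040813]
step 1: x' = x̄ + K·y = [-1227091/1040813, -575457/1040813]
step 1: P' = (I − K·H)·P̄ = [932367/1040813 491196/1040813; 491196/1040813 467970/1040813]
step 2: x̄ = F·x = [2530359/1040813, -1726371/1040813]
step 2: P̄ = F·P·Fᵀ + Q = [6450457/1040813 -1612944/1040813; -1612944/1040813 7334169/1040813]
step 2: y = z − H·x̄ = [-1277638/1040813, 8158205/1040813]
step 2: S = H·P̄·Hᵀ + R = [13681177/1040813 -7488649/1040813; -7488649/1040813 113246303/1040813]
step 2: K = P̄·Hᵀ·S⁻¹ = [-653986061/1434708110 -267989583/1434708110; -44098314/143470811 29045553/143470811]
step 2: x' = x̄ + K·y = [2190182161/1434708110, 43828632/143470811]
step 2: P' = (I − K·H)·P̄ = [1284370743/1434708110 67758744/143470811; 67758744/143470811 64536198/143470811]

step 0: x' = [-552/331, -462/331], P' = [711/662 195/331; 195/331 174/331]
step 1: x' = [-1227091/1040813, -575457/1040813], P' = [932367/1040813 491196/1040813; 491196/1040813 467970/1040813]
step 2: x' = [2190182161/1434708110, 43828632/143470811], P' = [1284370743/1434708110 67758744/143470811; 67758744/143470811 64536198/143470811]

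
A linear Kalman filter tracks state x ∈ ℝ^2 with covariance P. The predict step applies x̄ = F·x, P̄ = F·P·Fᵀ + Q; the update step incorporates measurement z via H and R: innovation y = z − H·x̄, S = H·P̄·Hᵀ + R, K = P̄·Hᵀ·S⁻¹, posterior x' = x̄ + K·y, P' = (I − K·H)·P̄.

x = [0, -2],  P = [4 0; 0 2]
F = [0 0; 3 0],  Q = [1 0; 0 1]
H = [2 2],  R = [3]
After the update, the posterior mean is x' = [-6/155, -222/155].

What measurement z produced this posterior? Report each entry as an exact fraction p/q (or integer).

z = [-3]

x̄ = F·x = [0, 0]
P̄ = F·P·Fᵀ + Q = [1 0; 0 37]
S = H·P̄·Hᵀ + R = [155]
K = P̄·Hᵀ·S⁻¹ = [2/155; 74/155]
x' − x̄ = [-6/155, -222/155] = K·y
y = (KᵀK)⁻¹·Kᵀ·(x' − x̄) = [-3]
z = y + H·x̄ = [-3] + [0] = [-3]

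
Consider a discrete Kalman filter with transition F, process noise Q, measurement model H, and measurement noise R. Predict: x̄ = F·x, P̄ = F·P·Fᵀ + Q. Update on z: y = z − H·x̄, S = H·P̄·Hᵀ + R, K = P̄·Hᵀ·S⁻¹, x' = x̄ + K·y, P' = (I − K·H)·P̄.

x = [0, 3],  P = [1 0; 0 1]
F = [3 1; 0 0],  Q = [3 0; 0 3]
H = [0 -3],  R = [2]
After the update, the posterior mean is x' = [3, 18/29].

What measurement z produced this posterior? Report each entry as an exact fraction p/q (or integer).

z = [-2]

x̄ = F·x = [3, 0]
P̄ = F·P·Fᵀ + Q = [13 0; 0 3]
S = H·P̄·Hᵀ + R = [29]
K = P̄·Hᵀ·S⁻¹ = [0; -9/29]
x' − x̄ = [0, 18/29] = K·y
y = (KᵀK)⁻¹·Kᵀ·(x' − x̄) = [-2]
z = y + H·x̄ = [-2] + [0] = [-2]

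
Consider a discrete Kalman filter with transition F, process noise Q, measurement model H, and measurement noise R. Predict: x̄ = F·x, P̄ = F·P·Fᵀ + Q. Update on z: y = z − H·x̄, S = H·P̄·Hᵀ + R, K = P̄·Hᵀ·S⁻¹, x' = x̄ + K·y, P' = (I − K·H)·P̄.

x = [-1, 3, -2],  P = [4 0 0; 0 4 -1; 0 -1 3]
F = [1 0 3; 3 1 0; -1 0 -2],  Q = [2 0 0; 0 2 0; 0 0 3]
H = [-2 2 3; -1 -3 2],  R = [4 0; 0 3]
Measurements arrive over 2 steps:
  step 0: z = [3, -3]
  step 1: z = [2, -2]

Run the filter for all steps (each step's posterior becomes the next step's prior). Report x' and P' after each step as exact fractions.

step 0: x̄ = F·x = [-7, 0, 5]
step 0: P̄ = F·P·Fᵀ + Q = [33 9 -22; 9 42 -10; -22 -10 19]
step 0: y = z − H·x̄ = [-26, -20]
step 0: S = H·P̄·Hᵀ + R = [547 168; 168 752]
step 0: K = P̄·Hᵀ·S⁻¹ = [-4266/23945 -4717/47890; 6639/47890 -90833/383120; 2862/23945 17811/191560]
step 0: x' = x̄ + K·y = [-9529/23945, 108937/95780, 1571/47890]
step 0: P' = (I − K·H)·P̄ = [58577/23945 7027/47890 31021/23945; 7027/47890 99893/383120 20849/191560; 31021/23945 20849/191560 91037/95780]
step 1: x̄ = F·x = [-2869/9578, -5411/95780, 7958/23945]
step 1: P̄ = F·P·Fᵀ + Q = [397941/19156 746003/38312 -140095/9578; 746003/38312 9638517/383120 -1482331/95780; -140095/9578 -1482331/95780 345533/23945]
step 1: y = z − H·x̄ = [24753/47890, -300147/95780]
step 1: S = H·P̄·Hᵀ + R = [14523013/95780 44985523/191560; 44985523/191560 256296213/383120]
step 1: K = P̄·Hᵀ·S⁻¹ = [-2157003469/17733305008 -1058714581/8866652504; 2342269033/17733305008 -2079797975/8866652504; 160616149/1108331563 92587870/1108331563]
step 1: x' = x̄ + K·y = [208674841/17733305008, 13243805627/17733305008, 161222614/1108331563]
step 1: P' = (I − K·H)·P̄ = [38500624011/17733305008 3100112209/17733305008 1295271036/1108331563; 3100112209/17733305008 4559586771/17733305008 134377646/1108331563; 1295271036/1108331563 134377646/1108331563 988083792/1108331563]

step 0: x' = [-9529/23945, 108937/95780, 1571/47890], P' = [58577/23945 7027/47890 31021/23945; 7027/47890 99893/383120 20849/191560; 31021/23945 20849/191560 91037/95780]
step 1: x' = [208674841/17733305008, 13243805627/17733305008, 161222614/1108331563], P' = [38500624011/17733305008 3100112209/17733305008 1295271036/1108331563; 3100112209/17733305008 4559586771/17733305008 134377646/1108331563; 1295271036/1108331563 134377646/1108331563 988083792/1108331563]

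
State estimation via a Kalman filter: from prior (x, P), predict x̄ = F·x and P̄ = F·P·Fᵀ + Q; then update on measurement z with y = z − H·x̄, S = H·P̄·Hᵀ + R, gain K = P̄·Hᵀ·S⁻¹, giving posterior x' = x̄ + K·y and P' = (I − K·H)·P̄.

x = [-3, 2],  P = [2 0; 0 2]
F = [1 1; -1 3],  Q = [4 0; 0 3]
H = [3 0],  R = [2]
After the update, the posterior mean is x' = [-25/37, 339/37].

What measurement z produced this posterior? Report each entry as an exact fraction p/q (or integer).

x̄ = F·x = [-1, 9]
P̄ = F·P·Fᵀ + Q = [8 4; 4 23]
S = H·P̄·Hᵀ + R = [74]
K = P̄·Hᵀ·S⁻¹ = [12/37; 6/37]
x' − x̄ = [12/37, 6/37] = K·y
y = (KᵀK)⁻¹·Kᵀ·(x' − x̄) = [1]
z = y + H·x̄ = [1] + [-3] = [-2]

z = [-2]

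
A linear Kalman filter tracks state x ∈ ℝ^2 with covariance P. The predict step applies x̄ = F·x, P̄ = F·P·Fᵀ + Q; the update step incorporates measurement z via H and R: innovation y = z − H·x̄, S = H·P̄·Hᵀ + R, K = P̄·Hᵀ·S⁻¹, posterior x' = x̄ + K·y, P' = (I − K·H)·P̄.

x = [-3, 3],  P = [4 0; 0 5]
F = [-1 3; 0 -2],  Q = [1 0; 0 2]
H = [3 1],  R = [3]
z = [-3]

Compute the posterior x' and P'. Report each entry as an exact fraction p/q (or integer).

x̄ = F·x = [12, -6]
P̄ = F·P·Fᵀ + Q = [50 -30; -30 22]
y = z − H·x̄ = [-33]
S = H·P̄·Hᵀ + R = [295]
K = P̄·Hᵀ·S⁻¹ = [24/59; -68/295]
x' = x̄ + K·y = [-84/59, 474/295]
P' = (I − K·H)·P̄ = [70/59 -138/59; -138/59 1866/295]

x' = [-84/59, 474/295]
P' = [70/59 -138/59; -138/59 1866/295]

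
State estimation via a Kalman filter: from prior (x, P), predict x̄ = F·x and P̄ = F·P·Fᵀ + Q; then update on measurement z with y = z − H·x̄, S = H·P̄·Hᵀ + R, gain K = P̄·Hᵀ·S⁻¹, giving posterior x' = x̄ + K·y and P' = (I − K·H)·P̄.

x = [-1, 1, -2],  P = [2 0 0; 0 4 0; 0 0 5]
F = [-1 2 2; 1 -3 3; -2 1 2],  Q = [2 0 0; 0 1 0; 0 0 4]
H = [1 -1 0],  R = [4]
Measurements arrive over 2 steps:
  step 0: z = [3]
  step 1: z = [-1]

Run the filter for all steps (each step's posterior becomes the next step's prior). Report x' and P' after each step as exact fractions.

step 0: x̄ = F·x = [-1, -10, -1]
step 0: P̄ = F·P·Fᵀ + Q = [40 4 32; 4 84 14; 32 14 36]
step 0: y = z − H·x̄ = [-6]
step 0: S = H·P̄·Hᵀ + R = [120]
step 0: K = P̄·Hᵀ·S⁻¹ = [3/10; -2/3; 3/20]
step 0: x' = x̄ + K·y = [-14/5, -6, -19/10]
step 0: P' = (I − K·H)·P̄ = [146/5 28 133/5; 28 92/3 26; 133/5 26 333/10]
step 1: x̄ = F·x = [-13, 19/2, -21/5]
step 1: P̄ = F·P·Fᵀ + Q = [830/3 100 328/3; 100 259/2 61; 328/3 61 958/15]
step 1: y = z − H·x̄ = [43/2]
step 1: S = H·P̄·Hᵀ + R = [1261/6]
step 1: K = P̄·Hᵀ·S⁻¹ = [1060/1261; -177/1261; 290/1261]
step 1: x' = x̄ + K·y = [6397/1261, 8174/1261, 4694/6305]
step 1: P' = (I − K·H)·P̄ = [161610/1261 157370/1261 86636/1261; 157370/1261 158078/1261 85476/1261; 86636/1261 85476/1261 332596/6305]

step 0: x' = [-14/5, -6, -19/10], P' = [146/5 28 133/5; 28 92/3 26; 133/5 26 333/10]
step 1: x' = [6397/1261, 8174/1261, 4694/6305], P' = [161610/1261 157370/1261 86636/1261; 157370/1261 158078/1261 85476/1261; 86636/1261 85476/1261 332596/6305]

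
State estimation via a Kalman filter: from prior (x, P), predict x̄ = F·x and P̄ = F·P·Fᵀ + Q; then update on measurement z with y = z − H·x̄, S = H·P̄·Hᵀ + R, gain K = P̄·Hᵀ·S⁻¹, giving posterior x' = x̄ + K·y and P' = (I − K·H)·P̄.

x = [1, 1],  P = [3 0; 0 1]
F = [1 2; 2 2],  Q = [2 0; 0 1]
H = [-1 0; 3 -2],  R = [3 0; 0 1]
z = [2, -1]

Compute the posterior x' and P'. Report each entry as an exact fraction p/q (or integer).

x' = [-214/311, -160/311]
P' = [663/311 984/311; 984/311 1535/311]

x̄ = F·x = [3, 4]
P̄ = F·P·Fᵀ + Q = [9 10; 10 17]
y = z − H·x̄ = [5, -2]
S = H·P̄·Hᵀ + R = [12 -7; -7 30]
K = P̄·Hᵀ·S⁻¹ = [-221/311 21/311; -328/311 -118/311]
x' = x̄ + K·y = [-214/311, -160/311]
P' = (I − K·H)·P̄ = [663/311 984/311; 984/311 1535/311]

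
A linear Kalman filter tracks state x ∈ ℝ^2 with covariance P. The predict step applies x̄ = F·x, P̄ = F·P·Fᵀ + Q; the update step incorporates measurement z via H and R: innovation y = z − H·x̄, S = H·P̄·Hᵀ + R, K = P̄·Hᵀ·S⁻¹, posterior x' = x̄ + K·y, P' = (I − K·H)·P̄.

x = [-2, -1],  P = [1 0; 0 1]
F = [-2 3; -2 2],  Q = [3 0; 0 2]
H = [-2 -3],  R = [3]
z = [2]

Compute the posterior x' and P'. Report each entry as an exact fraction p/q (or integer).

x' = [-343/277, 54/277]
P' = [588/277 -330/277; -330/277 270/277]

x̄ = F·x = [1, 2]
P̄ = F·P·Fᵀ + Q = [16 10; 10 10]
y = z − H·x̄ = [10]
S = H·P̄·Hᵀ + R = [277]
K = P̄·Hᵀ·S⁻¹ = [-62/277; -50/277]
x' = x̄ + K·y = [-343/277, 54/277]
P' = (I − K·H)·P̄ = [588/277 -330/277; -330/277 270/277]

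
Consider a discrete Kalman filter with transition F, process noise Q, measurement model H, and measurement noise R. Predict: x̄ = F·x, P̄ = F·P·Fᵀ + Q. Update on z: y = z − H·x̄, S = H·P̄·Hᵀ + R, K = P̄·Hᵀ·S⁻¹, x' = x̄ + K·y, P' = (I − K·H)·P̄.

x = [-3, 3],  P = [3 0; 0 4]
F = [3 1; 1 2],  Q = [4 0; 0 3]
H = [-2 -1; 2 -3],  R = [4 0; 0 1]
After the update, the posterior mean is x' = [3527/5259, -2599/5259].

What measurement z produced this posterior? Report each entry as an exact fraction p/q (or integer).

x̄ = F·x = [-6, 3]
P̄ = F·P·Fᵀ + Q = [35 17; 17 22]
S = H·P̄·Hᵀ + R = [234 -6; -6 135]
K = P̄·Hᵀ·S⁻¹ = [-3877/10518 218/1753; -1292/5259 -1304/5259]
x' − x̄ = [35081/5259, -18376/5259] = K·y
y = (KᵀK)⁻¹·Kᵀ·(x' − x̄) = [-10, 24]
z = y + H·x̄ = [-10, 24] + [9, -21] = [-1, 3]

z = [-1, 3]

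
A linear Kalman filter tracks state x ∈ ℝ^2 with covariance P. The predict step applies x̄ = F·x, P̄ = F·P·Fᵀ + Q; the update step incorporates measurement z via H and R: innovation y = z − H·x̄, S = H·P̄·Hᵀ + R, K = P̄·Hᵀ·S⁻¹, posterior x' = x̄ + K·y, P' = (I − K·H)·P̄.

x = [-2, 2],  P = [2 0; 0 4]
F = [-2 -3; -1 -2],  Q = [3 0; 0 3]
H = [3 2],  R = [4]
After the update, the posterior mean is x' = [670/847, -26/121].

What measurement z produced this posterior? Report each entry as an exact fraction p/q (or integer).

z = [2]

x̄ = F·x = [-2, -2]
P̄ = F·P·Fᵀ + Q = [47 28; 28 21]
S = H·P̄·Hᵀ + R = [847]
K = P̄·Hᵀ·S⁻¹ = [197/847; 18/121]
x' − x̄ = [2364/847, 216/121] = K·y
y = (KᵀK)⁻¹·Kᵀ·(x' − x̄) = [12]
z = y + H·x̄ = [12] + [-10] = [2]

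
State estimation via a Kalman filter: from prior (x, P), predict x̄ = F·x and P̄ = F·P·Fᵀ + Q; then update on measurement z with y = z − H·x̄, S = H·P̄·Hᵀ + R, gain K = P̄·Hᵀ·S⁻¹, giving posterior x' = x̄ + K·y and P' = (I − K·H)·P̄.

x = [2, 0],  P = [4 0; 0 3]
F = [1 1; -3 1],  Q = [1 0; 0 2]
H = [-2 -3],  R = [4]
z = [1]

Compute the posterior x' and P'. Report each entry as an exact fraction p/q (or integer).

x̄ = F·x = [2, -6]
P̄ = F·P·Fᵀ + Q = [8 -9; -9 41]
y = z − H·x̄ = [-13]
S = H·P̄·Hᵀ + R = [297]
K = P̄·Hᵀ·S⁻¹ = [1/27; -35/99]
x' = x̄ + K·y = [41/27, -139/99]
P' = (I − K·H)·P̄ = [205/27 -46/9; -46/9 128/33]

x' = [41/27, -139/99]
P' = [205/27 -46/9; -46/9 128/33]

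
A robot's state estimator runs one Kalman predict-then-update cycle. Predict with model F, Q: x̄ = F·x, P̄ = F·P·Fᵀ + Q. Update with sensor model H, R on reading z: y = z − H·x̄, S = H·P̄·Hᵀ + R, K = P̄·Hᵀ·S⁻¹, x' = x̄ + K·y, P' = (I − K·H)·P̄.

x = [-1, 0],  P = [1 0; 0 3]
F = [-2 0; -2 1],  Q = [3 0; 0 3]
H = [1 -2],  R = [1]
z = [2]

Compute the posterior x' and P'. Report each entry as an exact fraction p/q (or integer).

x̄ = F·x = [2, 2]
P̄ = F·P·Fᵀ + Q = [7 4; 4 10]
y = z − H·x̄ = [4]
S = H·P̄·Hᵀ + R = [32]
K = P̄·Hᵀ·S⁻¹ = [-1/32; -1/2]
x' = x̄ + K·y = [15/8, 0]
P' = (I − K·H)·P̄ = [223/32 7/2; 7/2 2]

x' = [15/8, 0]
P' = [223/32 7/2; 7/2 2]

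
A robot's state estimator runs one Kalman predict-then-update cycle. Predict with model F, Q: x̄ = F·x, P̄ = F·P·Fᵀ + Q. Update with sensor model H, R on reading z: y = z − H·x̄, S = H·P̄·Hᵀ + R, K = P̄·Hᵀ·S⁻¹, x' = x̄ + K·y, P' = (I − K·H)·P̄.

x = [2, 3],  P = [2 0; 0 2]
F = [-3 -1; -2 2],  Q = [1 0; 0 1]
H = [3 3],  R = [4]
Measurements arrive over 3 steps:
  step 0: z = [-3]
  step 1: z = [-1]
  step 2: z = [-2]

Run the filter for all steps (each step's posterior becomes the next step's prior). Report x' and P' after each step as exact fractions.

step 0: x' = [-1422/245, 233/49], P' = [2721/490 -521/98; -521/98 541/98]
step 1: x' = [45551/44090, -11381/8818], P' = [121467/88180 -108111/88180; -108111/88180 133859/88180]
step 2: x' = [10714846/50255945, -46771476/50255945], P' = [69378048/50255945 -61577528/50255945; -61577528/50255945 75917028/50255945]

step 0: x̄ = F·x = [-9, 2]
step 0: P̄ = F·P·Fᵀ + Q = [21 8; 8 17]
step 0: y = z − H·x̄ = [18]
step 0: S = H·P̄·Hᵀ + R = [490]
step 0: K = P̄·Hᵀ·S⁻¹ = [87/490; 15/98]
step 0: x' = x̄ + K·y = [-1422/245, 233/49]
step 0: P' = (I − K·H)·P̄ = [2721/490 -521/98; -521/98 541/98]
step 1: x̄ = F·x = [443/35, 5174/245]
step 1: P̄ = F·P·Fᵀ + Q = [123/5 1524/35; 1524/35 21517/245]
step 1: y = z − H·x̄ = [-5014/49]
step 1: S = H·P̄·Hᵀ + R = [88180/49]
step 1: K = P̄·Hᵀ·S⁻¹ = [10017/88180; 19311/88180]
step 1: x' = x̄ + K·y = [45551/44090, -11381/8818]
step 1: P' = (I − K·H)·P̄ = [121467/88180 -108111/88180; -108111/88180 133859/88180]
step 2: x̄ = F·x = [-39874/22045, -102456/22045]
step 2: P̄ = F·P·Fᵀ + Q = [166644/22045 223382/22045; 223382/22045 493593/22045]
step 2: y = z − H·x̄ = [76580/4409]
step 2: S = H·P̄·Hᵀ + R = [10051189/22045]
step 2: K = P̄·Hᵀ·S⁻¹ = [1170078/10051189; 2150925/10051189]
step 2: x' = x̄ + K·y = [10714846/50255945, -46771476/50255945]
step 2: P' = (I − K·H)·P̄ = [69378048/50255945 -61577528/50255945; -61577528/50255945 75917028/50255945]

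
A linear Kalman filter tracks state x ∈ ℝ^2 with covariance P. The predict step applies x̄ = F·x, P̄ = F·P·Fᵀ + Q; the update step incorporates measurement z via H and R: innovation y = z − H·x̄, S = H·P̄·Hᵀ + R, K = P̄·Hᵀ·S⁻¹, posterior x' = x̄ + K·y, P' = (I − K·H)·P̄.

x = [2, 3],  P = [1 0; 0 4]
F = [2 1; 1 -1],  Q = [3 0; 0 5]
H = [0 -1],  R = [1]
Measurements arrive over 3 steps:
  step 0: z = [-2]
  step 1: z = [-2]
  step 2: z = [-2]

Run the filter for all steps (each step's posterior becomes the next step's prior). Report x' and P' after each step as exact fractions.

step 0: x̄ = F·x = [7, -1]
step 0: P̄ = F·P·Fᵀ + Q = [11 -2; -2 10]
step 0: y = z − H·x̄ = [-3]
step 0: S = H·P̄·Hᵀ + R = [11]
step 0: K = P̄·Hᵀ·S⁻¹ = [2/11; -10/11]
step 0: x' = x̄ + K·y = [71/11, 19/11]
step 0: P' = (I − K·H)·P̄ = [117/11 -2/11; -2/11 10/11]
step 1: x̄ = F·x = [161/11, 52/11]
step 1: P̄ = F·P·Fᵀ + Q = [503/11 226/11; 226/11 186/11]
step 1: y = z − H·x̄ = [30/11]
step 1: S = H·P̄·Hᵀ + R = [197/11]
step 1: K = P̄·Hᵀ·S⁻¹ = [-226/197; -186/197]
step 1: x' = x̄ + K·y = [2267/197, 424/197]
step 1: P' = (I − K·H)·P̄ = [4365/197 226/197; 226/197 186/197]
step 2: x̄ = F·x = [4958/197, 1843/197]
step 2: P̄ = F·P·Fᵀ + Q = [19141/197 8318/197; 8318/197 5084/197]
step 2: y = z − H·x̄ = [1449/197]
step 2: S = H·P̄·Hᵀ + R = [5281/197]
step 2: K = P̄·Hᵀ·S⁻¹ = [-8318/5281; -5084/5281]
step 2: x' = x̄ + K·y = [71728/5281, 12011/5281]
step 2: P' = (I − K·H)·P̄ = [161901/5281 8318/5281; 8318/5281 5084/5281]

step 0: x' = [71/11, 19/11], P' = [117/11 -2/11; -2/11 10/11]
step 1: x' = [2267/197, 424/197], P' = [4365/197 226/197; 226/197 186/197]
step 2: x' = [71728/5281, 12011/5281], P' = [161901/5281 8318/5281; 8318/5281 5084/5281]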